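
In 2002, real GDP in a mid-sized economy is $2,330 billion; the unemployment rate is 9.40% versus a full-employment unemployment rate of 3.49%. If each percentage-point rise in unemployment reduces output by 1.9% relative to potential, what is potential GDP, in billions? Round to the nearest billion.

$2,625 billion

Unemployment gap = 9.4 - 3.49 = 5.91 points, so output gap = -1.9 × 5.91 = -11.229%.
Since Y = Y* × (1 + gap/100), Y* = 2330/0.88771 ≈ 2625 billion.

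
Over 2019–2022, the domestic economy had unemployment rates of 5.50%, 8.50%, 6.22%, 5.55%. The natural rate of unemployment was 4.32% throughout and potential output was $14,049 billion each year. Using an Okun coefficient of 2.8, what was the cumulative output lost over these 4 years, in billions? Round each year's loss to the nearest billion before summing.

Year 2019: gap = -2.8 × (5.5 - 4.32) = -3.304%, loss ≈ 14049 × 3.304/100 ≈ 464.
Year 2020: gap = -2.8 × (8.5 - 4.32) = -11.704%, loss ≈ 14049 × 11.704/100 ≈ 1644.
Year 2021: gap = -2.8 × (6.22 - 4.32) = -5.32%, loss ≈ 14049 × 5.32/100 ≈ 747.
Year 2022: gap = -2.8 × (5.55 - 4.32) = -3.444%, loss ≈ 14049 × 3.444/100 ≈ 484.
Total lost output = 464 + 1644 + 747 + 484 = 3339 billion.

$3,339 billion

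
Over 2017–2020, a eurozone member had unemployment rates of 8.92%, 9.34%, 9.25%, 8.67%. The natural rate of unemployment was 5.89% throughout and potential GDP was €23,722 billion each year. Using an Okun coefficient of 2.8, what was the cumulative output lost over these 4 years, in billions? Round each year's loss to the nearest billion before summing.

Year 2017: gap = -2.8 × (8.92 - 5.89) = -8.484%, loss ≈ 23722 × 8.484/100 ≈ 2013.
Year 2018: gap = -2.8 × (9.34 - 5.89) = -9.66%, loss ≈ 23722 × 9.66/100 ≈ 2292.
Year 2019: gap = -2.8 × (9.25 - 5.89) = -9.408%, loss ≈ 23722 × 9.408/100 ≈ 2232.
Year 2020: gap = -2.8 × (8.67 - 5.89) = -7.784%, loss ≈ 23722 × 7.784/100 ≈ 1847.
Total lost output = 2013 + 2292 + 2232 + 1847 = 8384 billion.

€8,384 billion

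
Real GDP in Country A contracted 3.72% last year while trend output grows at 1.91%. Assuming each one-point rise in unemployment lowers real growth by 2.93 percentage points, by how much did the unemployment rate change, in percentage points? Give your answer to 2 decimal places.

Growth-rate Okun's law: g_Y = g_Y* - β × Δu, so Δu = (g_Y* - g_Y)/β.
Δu = (1.91 + 3.72)/2.93 = 5.63/2.93 = 1.92 percentage points.

1.92 percentage points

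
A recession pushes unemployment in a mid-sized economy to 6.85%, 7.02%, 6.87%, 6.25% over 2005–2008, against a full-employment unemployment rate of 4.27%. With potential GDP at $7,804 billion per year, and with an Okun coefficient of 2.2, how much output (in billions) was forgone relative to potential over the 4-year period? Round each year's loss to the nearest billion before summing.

Year 2005: gap = -2.2 × (6.85 - 4.27) = -5.676%, loss ≈ 7804 × 5.676/100 ≈ 443.
Year 2006: gap = -2.2 × (7.02 - 4.27) = -6.05%, loss ≈ 7804 × 6.05/100 ≈ 472.
Year 2007: gap = -2.2 × (6.87 - 4.27) = -5.72%, loss ≈ 7804 × 5.72/100 ≈ 446.
Year 2008: gap = -2.2 × (6.25 - 4.27) = -4.356%, loss ≈ 7804 × 4.356/100 ≈ 340.
Total lost output = 443 + 472 + 446 + 340 = 1701 billion.

$1,701 billion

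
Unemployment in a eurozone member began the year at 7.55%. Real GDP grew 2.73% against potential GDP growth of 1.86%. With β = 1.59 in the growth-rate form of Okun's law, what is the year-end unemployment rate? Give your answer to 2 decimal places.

Growth-rate Okun's law: g_Y = g_Y* - β × Δu, so Δu = (g_Y* - g_Y)/β.
Δu = (1.86 - 2.73)/1.59 = -0.87/1.59 = -0.55 percentage points.
Year-end unemployment = 7.55 - 0.55 = 7.00%.

7.00%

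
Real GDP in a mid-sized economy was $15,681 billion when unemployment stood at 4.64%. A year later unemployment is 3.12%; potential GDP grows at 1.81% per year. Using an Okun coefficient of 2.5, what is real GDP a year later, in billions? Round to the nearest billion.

$16,561 billion

Δu = 3.12 - 4.64 = -1.52 points.
Okun's law (growth form): g_Y = g_Y* - β × Δu = 1.81 - 2.5 × (-1.52) = 1.81 + 3.8 = 5.61%.
Real GDP in the next year = 15681 × (1 + 5.61/100) = 15681 × 1.0561 ≈ 16561 billion.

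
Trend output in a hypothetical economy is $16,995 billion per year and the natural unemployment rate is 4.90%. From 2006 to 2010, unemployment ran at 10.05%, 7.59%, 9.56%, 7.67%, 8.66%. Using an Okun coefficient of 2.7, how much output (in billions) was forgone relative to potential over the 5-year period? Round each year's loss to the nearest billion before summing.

$8,731 billion

Year 2006: gap = -2.7 × (10.05 - 4.9) = -13.905%, loss ≈ 16995 × 13.905/100 ≈ 2363.
Year 2007: gap = -2.7 × (7.59 - 4.9) = -7.263%, loss ≈ 16995 × 7.263/100 ≈ 1234.
Year 2008: gap = -2.7 × (9.56 - 4.9) = -12.582%, loss ≈ 16995 × 12.582/100 ≈ 2138.
Year 2009: gap = -2.7 × (7.67 - 4.9) = -7.479%, loss ≈ 16995 × 7.479/100 ≈ 1271.
Year 2010: gap = -2.7 × (8.66 - 4.9) = -10.152%, loss ≈ 16995 × 10.152/100 ≈ 1725.
Total lost output = 2363 + 1234 + 2138 + 1271 + 1725 = 8731 billion.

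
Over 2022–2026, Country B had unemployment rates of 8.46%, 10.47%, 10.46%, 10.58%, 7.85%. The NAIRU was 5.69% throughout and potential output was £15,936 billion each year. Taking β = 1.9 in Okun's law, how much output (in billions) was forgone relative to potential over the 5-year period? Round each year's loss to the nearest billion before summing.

Year 2022: gap = -1.9 × (8.46 - 5.69) = -5.263%, loss ≈ 15936 × 5.263/100 ≈ 839.
Year 2023: gap = -1.9 × (10.47 - 5.69) = -9.082%, loss ≈ 15936 × 9.082/100 ≈ 1447.
Year 2024: gap = -1.9 × (10.46 - 5.69) = -9.063%, loss ≈ 15936 × 9.063/100 ≈ 1444.
Year 2025: gap = -1.9 × (10.58 - 5.69) = -9.291%, loss ≈ 15936 × 9.291/100 ≈ 1481.
Year 2026: gap = -1.9 × (7.85 - 5.69) = -4.104%, loss ≈ 15936 × 4.104/100 ≈ 654.
Total lost output = 839 + 1447 + 1444 + 1481 + 654 = 5865 billion.

£5,865 billion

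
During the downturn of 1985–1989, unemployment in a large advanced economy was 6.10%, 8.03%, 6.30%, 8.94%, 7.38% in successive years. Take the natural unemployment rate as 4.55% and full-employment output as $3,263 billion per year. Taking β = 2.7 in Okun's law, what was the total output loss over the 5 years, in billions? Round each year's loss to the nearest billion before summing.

$1,234 billion

Year 1985: gap = -2.7 × (6.1 - 4.55) = -4.185%, loss ≈ 3263 × 4.185/100 ≈ 137.
Year 1986: gap = -2.7 × (8.03 - 4.55) = -9.396%, loss ≈ 3263 × 9.396/100 ≈ 307.
Year 1987: gap = -2.7 × (6.3 - 4.55) = -4.725%, loss ≈ 3263 × 4.725/100 ≈ 154.
Year 1988: gap = -2.7 × (8.94 - 4.55) = -11.853%, loss ≈ 3263 × 11.853/100 ≈ 387.
Year 1989: gap = -2.7 × (7.38 - 4.55) = -7.641%, loss ≈ 3263 × 7.641/100 ≈ 249.
Total lost output = 137 + 307 + 154 + 387 + 249 = 1234 billion.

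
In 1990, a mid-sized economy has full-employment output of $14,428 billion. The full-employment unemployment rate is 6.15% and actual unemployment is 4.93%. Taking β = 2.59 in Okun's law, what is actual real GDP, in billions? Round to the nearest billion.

$14,884 billion

Unemployment gap = 4.93 - 6.15 = -1.22 points, so the output gap is -2.59 × (-1.22) = 3.1598%.
Actual GDP = 14428 × (1 + 3.1598/100) = 14428 × 1.031598 ≈ 14884 billion.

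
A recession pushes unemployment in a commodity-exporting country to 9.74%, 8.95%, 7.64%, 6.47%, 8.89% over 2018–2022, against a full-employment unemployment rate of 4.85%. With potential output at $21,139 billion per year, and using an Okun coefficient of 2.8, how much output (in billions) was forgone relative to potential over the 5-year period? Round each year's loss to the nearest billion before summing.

Year 2018: gap = -2.8 × (9.74 - 4.85) = -13.692%, loss ≈ 21139 × 13.692/100 ≈ 2894.
Year 2019: gap = -2.8 × (8.95 - 4.85) = -11.48%, loss ≈ 21139 × 11.48/100 ≈ 2427.
Year 2020: gap = -2.8 × (7.64 - 4.85) = -7.812%, loss ≈ 21139 × 7.812/100 ≈ 1651.
Year 2021: gap = -2.8 × (6.47 - 4.85) = -4.536%, loss ≈ 21139 × 4.536/100 ≈ 959.
Year 2022: gap = -2.8 × (8.89 - 4.85) = -11.312%, loss ≈ 21139 × 11.312/100 ≈ 2391.
Total lost output = 2894 + 2427 + 1651 + 959 + 2391 = 10322 billion.

$10,322 billion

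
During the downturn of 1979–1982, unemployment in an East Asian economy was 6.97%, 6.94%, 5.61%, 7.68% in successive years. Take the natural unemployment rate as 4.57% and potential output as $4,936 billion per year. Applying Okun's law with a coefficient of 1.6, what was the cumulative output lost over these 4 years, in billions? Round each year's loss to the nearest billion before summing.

$705 billion

Year 1979: gap = -1.6 × (6.97 - 4.57) = -3.84%, loss ≈ 4936 × 3.84/100 ≈ 190.
Year 1980: gap = -1.6 × (6.94 - 4.57) = -3.792%, loss ≈ 4936 × 3.792/100 ≈ 187.
Year 1981: gap = -1.6 × (5.61 - 4.57) = -1.664%, loss ≈ 4936 × 1.664/100 ≈ 82.
Year 1982: gap = -1.6 × (7.68 - 4.57) = -4.976%, loss ≈ 4936 × 4.976/100 ≈ 246.
Total lost output = 190 + 187 + 82 + 246 = 705 billion.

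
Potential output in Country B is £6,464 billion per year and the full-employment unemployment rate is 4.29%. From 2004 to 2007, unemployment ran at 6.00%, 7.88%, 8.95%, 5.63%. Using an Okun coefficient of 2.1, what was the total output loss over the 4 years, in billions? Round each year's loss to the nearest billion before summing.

Year 2004: gap = -2.1 × (6 - 4.29) = -3.591%, loss ≈ 6464 × 3.591/100 ≈ 232.
Year 2005: gap = -2.1 × (7.88 - 4.29) = -7.539%, loss ≈ 6464 × 7.539/100 ≈ 487.
Year 2006: gap = -2.1 × (8.95 - 4.29) = -9.786%, loss ≈ 6464 × 9.786/100 ≈ 633.
Year 2007: gap = -2.1 × (5.63 - 4.29) = -2.814%, loss ≈ 6464 × 2.814/100 ≈ 182.
Total lost output = 232 + 487 + 633 + 182 = 1534 billion.

£1,534 billion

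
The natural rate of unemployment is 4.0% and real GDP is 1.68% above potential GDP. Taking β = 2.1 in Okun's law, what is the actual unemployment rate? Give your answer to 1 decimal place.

3.2%

From Okun's law, u - u* = -(output gap)/β = -(1.68)/2.1 = -0.8 points.
So u = 4 - 0.8 = 3.2%.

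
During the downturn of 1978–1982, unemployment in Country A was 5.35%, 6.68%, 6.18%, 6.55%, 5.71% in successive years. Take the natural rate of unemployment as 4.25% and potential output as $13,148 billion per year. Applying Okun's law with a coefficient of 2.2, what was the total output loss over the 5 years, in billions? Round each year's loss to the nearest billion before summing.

Year 1978: gap = -2.2 × (5.35 - 4.25) = -2.42%, loss ≈ 13148 × 2.42/100 ≈ 318.
Year 1979: gap = -2.2 × (6.68 - 4.25) = -5.346%, loss ≈ 13148 × 5.346/100 ≈ 703.
Year 1980: gap = -2.2 × (6.18 - 4.25) = -4.246%, loss ≈ 13148 × 4.246/100 ≈ 558.
Year 1981: gap = -2.2 × (6.55 - 4.25) = -5.06%, loss ≈ 13148 × 5.06/100 ≈ 665.
Year 1982: gap = -2.2 × (5.71 - 4.25) = -3.212%, loss ≈ 13148 × 3.212/100 ≈ 422.
Total lost output = 318 + 703 + 558 + 665 + 422 = 2666 billion.

$2,666 billion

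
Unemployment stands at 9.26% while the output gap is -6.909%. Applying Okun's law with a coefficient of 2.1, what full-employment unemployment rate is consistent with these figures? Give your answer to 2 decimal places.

From Okun's law, u - u* = -(output gap)/β = -(-6.909)/2.1 = 3.29 points.
So u* = 9.26 - 3.29 = 5.97%.

5.97%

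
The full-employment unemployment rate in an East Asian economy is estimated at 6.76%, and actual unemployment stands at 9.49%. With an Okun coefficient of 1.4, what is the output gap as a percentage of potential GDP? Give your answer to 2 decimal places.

-3.82%

The unemployment gap is 9.49 - 6.76 = 2.73 percentage points.
Okun's law gives an output gap of -1.4 × 2.73 = -3.822%, i.e. 3.82% below potential.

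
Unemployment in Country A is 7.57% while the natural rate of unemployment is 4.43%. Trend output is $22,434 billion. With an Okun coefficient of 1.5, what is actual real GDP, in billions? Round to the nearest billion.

Unemployment gap = 7.57 - 4.43 = 3.14 points, so the output gap is -1.5 × 3.14 = -4.71%.
Actual GDP = 22434 × (1 - 4.71/100) = 22434 × 0.9529 ≈ 21377 billion.

$21,377 billion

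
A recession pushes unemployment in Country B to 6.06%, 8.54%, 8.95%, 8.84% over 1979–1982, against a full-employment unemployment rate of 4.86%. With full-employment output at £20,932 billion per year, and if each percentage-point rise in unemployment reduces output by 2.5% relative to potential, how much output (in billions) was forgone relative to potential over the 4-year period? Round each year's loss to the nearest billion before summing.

£6,777 billion

Year 1979: gap = -2.5 × (6.06 - 4.86) = -3%, loss ≈ 20932 × 3/100 ≈ 628.
Year 1980: gap = -2.5 × (8.54 - 4.86) = -9.2%, loss ≈ 20932 × 9.2/100 ≈ 1926.
Year 1981: gap = -2.5 × (8.95 - 4.86) = -10.225%, loss ≈ 20932 × 10.225/100 ≈ 2140.
Year 1982: gap = -2.5 × (8.84 - 4.86) = -9.95%, loss ≈ 20932 × 9.95/100 ≈ 2083.
Total lost output = 628 + 1926 + 2140 + 2083 = 6777 billion.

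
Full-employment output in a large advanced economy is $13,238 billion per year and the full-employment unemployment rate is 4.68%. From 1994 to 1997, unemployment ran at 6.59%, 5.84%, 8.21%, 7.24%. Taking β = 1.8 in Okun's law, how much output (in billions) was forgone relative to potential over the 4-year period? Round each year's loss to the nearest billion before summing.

Year 1994: gap = -1.8 × (6.59 - 4.68) = -3.438%, loss ≈ 13238 × 3.438/100 ≈ 455.
Year 1995: gap = -1.8 × (5.84 - 4.68) = -2.088%, loss ≈ 13238 × 2.088/100 ≈ 276.
Year 1996: gap = -1.8 × (8.21 - 4.68) = -6.354%, loss ≈ 13238 × 6.354/100 ≈ 841.
Year 1997: gap = -1.8 × (7.24 - 4.68) = -4.608%, loss ≈ 13238 × 4.608/100 ≈ 610.
Total lost output = 455 + 276 + 841 + 610 = 2182 billion.

$2,182 billion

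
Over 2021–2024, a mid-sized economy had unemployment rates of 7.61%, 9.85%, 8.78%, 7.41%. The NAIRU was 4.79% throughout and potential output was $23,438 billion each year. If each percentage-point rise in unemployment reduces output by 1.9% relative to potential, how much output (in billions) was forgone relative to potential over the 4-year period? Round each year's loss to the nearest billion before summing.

Year 2021: gap = -1.9 × (7.61 - 4.79) = -5.358%, loss ≈ 23438 × 5.358/100 ≈ 1256.
Year 2022: gap = -1.9 × (9.85 - 4.79) = -9.614%, loss ≈ 23438 × 9.614/100 ≈ 2253.
Year 2023: gap = -1.9 × (8.78 - 4.79) = -7.581%, loss ≈ 23438 × 7.581/100 ≈ 1777.
Year 2024: gap = -1.9 × (7.41 - 4.79) = -4.978%, loss ≈ 23438 × 4.978/100 ≈ 1167.
Total lost output = 1256 + 2253 + 1777 + 1167 = 6453 billion.

$6,453 billion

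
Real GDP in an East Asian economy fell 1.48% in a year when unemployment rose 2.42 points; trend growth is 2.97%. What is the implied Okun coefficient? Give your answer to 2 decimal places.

Growth form: g_Y = g_Y* - β × Δu, so β = (g_Y* - g_Y)/Δu.
β = (2.97 + 1.48)/2.42 = 4.45/2.42 = 1.84.

β ≈ 1.84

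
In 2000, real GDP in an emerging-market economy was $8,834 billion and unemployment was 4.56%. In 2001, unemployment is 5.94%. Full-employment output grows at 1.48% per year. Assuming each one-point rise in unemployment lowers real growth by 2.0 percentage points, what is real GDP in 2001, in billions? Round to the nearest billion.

Δu = 5.94 - 4.56 = 1.38 points.
Okun's law (growth form): g_Y = g_Y* - β × Δu = 1.48 - 2.0 × (1.38) = 1.48 - 2.76 = -1.28%.
Real GDP in the next year = 8834 × (1 - 1.28/100) = 8834 × 0.9872 ≈ 8721 billion.

$8,721 billion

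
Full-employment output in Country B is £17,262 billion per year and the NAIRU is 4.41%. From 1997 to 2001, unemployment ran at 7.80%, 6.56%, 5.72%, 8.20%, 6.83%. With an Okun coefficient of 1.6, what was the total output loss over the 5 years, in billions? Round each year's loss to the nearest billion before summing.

Year 1997: gap = -1.6 × (7.8 - 4.41) = -5.424%, loss ≈ 17262 × 5.424/100 ≈ 936.
Year 1998: gap = -1.6 × (6.56 - 4.41) = -3.44%, loss ≈ 17262 × 3.44/100 ≈ 594.
Year 1999: gap = -1.6 × (5.72 - 4.41) = -2.096%, loss ≈ 17262 × 2.096/100 ≈ 362.
Year 2000: gap = -1.6 × (8.2 - 4.41) = -6.064%, loss ≈ 17262 × 6.064/100 ≈ 1047.
Year 2001: gap = -1.6 × (6.83 - 4.41) = -3.872%, loss ≈ 17262 × 3.872/100 ≈ 668.
Total lost output = 936 + 594 + 362 + 1047 + 668 = 3607 billion.

£3,607 billion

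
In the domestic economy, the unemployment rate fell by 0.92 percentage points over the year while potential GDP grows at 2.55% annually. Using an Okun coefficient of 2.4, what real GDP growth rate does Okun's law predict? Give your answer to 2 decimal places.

Growth-rate Okun's law: g_Y = g_Y* - β × Δu.
g_Y = 2.55 - 2.4 × (-0.92) = 2.55 + 2.208 = 4.758%, i.e. 4.76% to 2 d.p.

4.76%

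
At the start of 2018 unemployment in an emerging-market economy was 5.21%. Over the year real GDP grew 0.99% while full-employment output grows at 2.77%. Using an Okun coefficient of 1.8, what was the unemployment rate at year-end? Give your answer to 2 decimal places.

6.20%

Growth-rate Okun's law: g_Y = g_Y* - β × Δu, so Δu = (g_Y* - g_Y)/β.
Δu = (2.77 - 0.99)/1.8 = 1.78/1.8 = 0.99 percentage points.
Year-end unemployment = 5.21 + 0.99 = 6.20%.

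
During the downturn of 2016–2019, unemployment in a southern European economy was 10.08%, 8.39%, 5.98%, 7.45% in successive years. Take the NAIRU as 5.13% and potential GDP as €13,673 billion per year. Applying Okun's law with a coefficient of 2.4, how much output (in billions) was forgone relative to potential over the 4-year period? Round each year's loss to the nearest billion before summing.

Year 2016: gap = -2.4 × (10.08 - 5.13) = -11.88%, loss ≈ 13673 × 11.88/100 ≈ 1624.
Year 2017: gap = -2.4 × (8.39 - 5.13) = -7.824%, loss ≈ 13673 × 7.824/100 ≈ 1070.
Year 2018: gap = -2.4 × (5.98 - 5.13) = -2.04%, loss ≈ 13673 × 2.04/100 ≈ 279.
Year 2019: gap = -2.4 × (7.45 - 5.13) = -5.568%, loss ≈ 13673 × 5.568/100 ≈ 761.
Total lost output = 1624 + 1070 + 279 + 761 = 3734 billion.

€3,734 billion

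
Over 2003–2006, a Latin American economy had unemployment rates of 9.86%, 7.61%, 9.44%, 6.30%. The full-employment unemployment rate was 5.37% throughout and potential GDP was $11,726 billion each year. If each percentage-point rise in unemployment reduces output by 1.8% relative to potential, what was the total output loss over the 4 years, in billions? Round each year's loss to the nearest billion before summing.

Year 2003: gap = -1.8 × (9.86 - 5.37) = -8.082%, loss ≈ 11726 × 8.082/100 ≈ 948.
Year 2004: gap = -1.8 × (7.61 - 5.37) = -4.032%, loss ≈ 11726 × 4.032/100 ≈ 473.
Year 2005: gap = -1.8 × (9.44 - 5.37) = -7.326%, loss ≈ 11726 × 7.326/100 ≈ 859.
Year 2006: gap = -1.8 × (6.3 - 5.37) = -1.674%, loss ≈ 11726 × 1.674/100 ≈ 196.
Total lost output = 948 + 473 + 859 + 196 = 2476 billion.

$2,476 billion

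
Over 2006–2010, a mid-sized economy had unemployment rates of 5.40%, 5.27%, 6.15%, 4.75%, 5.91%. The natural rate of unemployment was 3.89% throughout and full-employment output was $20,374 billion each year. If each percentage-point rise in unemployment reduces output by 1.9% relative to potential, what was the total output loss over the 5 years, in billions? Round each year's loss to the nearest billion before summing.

Year 2006: gap = -1.9 × (5.4 - 3.89) = -2.869%, loss ≈ 20374 × 2.869/100 ≈ 585.
Year 2007: gap = -1.9 × (5.27 - 3.89) = -2.622%, loss ≈ 20374 × 2.622/100 ≈ 534.
Year 2008: gap = -1.9 × (6.15 - 3.89) = -4.294%, loss ≈ 20374 × 4.294/100 ≈ 875.
Year 2009: gap = -1.9 × (4.75 - 3.89) = -1.634%, loss ≈ 20374 × 1.634/100 ≈ 333.
Year 2010: gap = -1.9 × (5.91 - 3.89) = -3.838%, loss ≈ 20374 × 3.838/100 ≈ 782.
Total lost output = 585 + 534 + 875 + 333 + 782 = 3109 billion.

$3,109 billion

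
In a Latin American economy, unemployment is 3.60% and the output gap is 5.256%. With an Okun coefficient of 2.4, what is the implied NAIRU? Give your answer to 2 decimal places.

5.79%

From Okun's law, u - u* = -(output gap)/β = -(5.256)/2.4 = -2.19 points.
So u* = 3.6 + 2.19 = 5.79%.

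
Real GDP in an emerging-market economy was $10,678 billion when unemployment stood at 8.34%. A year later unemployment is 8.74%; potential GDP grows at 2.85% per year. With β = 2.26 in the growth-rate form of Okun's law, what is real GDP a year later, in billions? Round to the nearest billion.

Δu = 8.74 - 8.34 = 0.4 points.
Okun's law (growth form): g_Y = g_Y* - β × Δu = 2.85 - 2.26 × (0.40) = 2.85 - 0.904 = 1.946%.
Real GDP in the next year = 10678 × (1 + 1.946/100) = 10678 × 1.01946 ≈ 10886 billion.

$10,886 billion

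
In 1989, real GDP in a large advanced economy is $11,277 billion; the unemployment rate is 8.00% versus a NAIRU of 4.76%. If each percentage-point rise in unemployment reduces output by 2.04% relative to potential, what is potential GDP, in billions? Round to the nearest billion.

Unemployment gap = 8 - 4.76 = 3.24 points, so output gap = -2.04 × 3.24 = -6.6096%.
Since Y = Y* × (1 + gap/100), Y* = 11277/0.933904 ≈ 12075 billion.

$12,075 billion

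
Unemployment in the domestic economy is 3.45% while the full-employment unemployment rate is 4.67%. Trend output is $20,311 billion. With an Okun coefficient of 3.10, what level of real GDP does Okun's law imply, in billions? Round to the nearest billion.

Unemployment gap = 3.45 - 4.67 = -1.22 points, so the output gap is -3.1 × (-1.22) = 3.782%.
Actual GDP = 20311 × (1 + 3.782/100) = 20311 × 1.03782 ≈ 21079 billion.

$21,079 billion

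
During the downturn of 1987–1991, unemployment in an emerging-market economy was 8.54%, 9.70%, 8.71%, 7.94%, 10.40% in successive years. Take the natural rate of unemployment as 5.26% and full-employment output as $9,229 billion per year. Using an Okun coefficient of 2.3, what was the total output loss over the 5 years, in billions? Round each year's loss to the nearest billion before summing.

Year 1987: gap = -2.3 × (8.54 - 5.26) = -7.544%, loss ≈ 9229 × 7.544/100 ≈ 696.
Year 1988: gap = -2.3 × (9.7 - 5.26) = -10.212%, loss ≈ 9229 × 10.212/100 ≈ 942.
Year 1989: gap = -2.3 × (8.71 - 5.26) = -7.935%, loss ≈ 9229 × 7.935/100 ≈ 732.
Year 1990: gap = -2.3 × (7.94 - 5.26) = -6.164%, loss ≈ 9229 × 6.164/100 ≈ 569.
Year 1991: gap = -2.3 × (10.4 - 5.26) = -11.822%, loss ≈ 9229 × 11.822/100 ≈ 1091.
Total lost output = 696 + 942 + 732 + 569 + 1091 = 4030 billion.

$4,030 billion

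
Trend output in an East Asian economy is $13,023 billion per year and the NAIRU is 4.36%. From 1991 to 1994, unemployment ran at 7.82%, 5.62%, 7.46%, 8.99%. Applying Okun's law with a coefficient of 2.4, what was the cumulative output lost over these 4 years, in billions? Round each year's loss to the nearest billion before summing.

$3,891 billion

Year 1991: gap = -2.4 × (7.82 - 4.36) = -8.304%, loss ≈ 13023 × 8.304/100 ≈ 1081.
Year 1992: gap = -2.4 × (5.62 - 4.36) = -3.024%, loss ≈ 13023 × 3.024/100 ≈ 394.
Year 1993: gap = -2.4 × (7.46 - 4.36) = -7.44%, loss ≈ 13023 × 7.44/100 ≈ 969.
Year 1994: gap = -2.4 × (8.99 - 4.36) = -11.112%, loss ≈ 13023 × 11.112/100 ≈ 1447.
Total lost output = 1081 + 394 + 969 + 1447 = 3891 billion.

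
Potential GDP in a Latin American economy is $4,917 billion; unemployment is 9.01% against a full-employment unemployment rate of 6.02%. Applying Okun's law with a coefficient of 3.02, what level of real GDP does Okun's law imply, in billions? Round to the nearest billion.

$4,473 billion

Unemployment gap = 9.01 - 6.02 = 2.99 points, so the output gap is -3.02 × 2.99 = -9.0298%.
Actual GDP = 4917 × (1 - 9.0298/100) = 4917 × 0.909702 ≈ 4473 billion.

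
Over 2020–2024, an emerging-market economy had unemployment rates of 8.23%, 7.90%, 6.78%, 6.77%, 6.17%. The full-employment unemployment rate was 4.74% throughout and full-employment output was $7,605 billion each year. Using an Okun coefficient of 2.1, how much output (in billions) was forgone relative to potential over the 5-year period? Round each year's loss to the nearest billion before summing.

Year 2020: gap = -2.1 × (8.23 - 4.74) = -7.329%, loss ≈ 7605 × 7.329/100 ≈ 557.
Year 2021: gap = -2.1 × (7.9 - 4.74) = -6.636%, loss ≈ 7605 × 6.636/100 ≈ 505.
Year 2022: gap = -2.1 × (6.78 - 4.74) = -4.284%, loss ≈ 7605 × 4.284/100 ≈ 326.
Year 2023: gap = -2.1 × (6.77 - 4.74) = -4.263%, loss ≈ 7605 × 4.263/100 ≈ 324.
Year 2024: gap = -2.1 × (6.17 - 4.74) = -3.003%, loss ≈ 7605 × 3.003/100 ≈ 228.
Total lost output = 557 + 505 + 326 + 324 + 228 = 1940 billion.

$1,940 billion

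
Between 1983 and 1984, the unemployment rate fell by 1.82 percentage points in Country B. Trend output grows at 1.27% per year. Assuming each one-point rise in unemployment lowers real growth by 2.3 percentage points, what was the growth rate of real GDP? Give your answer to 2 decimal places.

5.46%

Growth-rate Okun's law: g_Y = g_Y* - β × Δu.
g_Y = 1.27 - 2.3 × (-1.82) = 1.27 + 4.186 = 5.456%, i.e. 5.46% to 2 d.p.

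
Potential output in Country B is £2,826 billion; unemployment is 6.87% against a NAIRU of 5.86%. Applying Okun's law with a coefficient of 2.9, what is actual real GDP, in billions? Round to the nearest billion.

£2,743 billion

Unemployment gap = 6.87 - 5.86 = 1.01 points, so the output gap is -2.9 × 1.01 = -2.929%.
Actual GDP = 2826 × (1 - 2.929/100) = 2826 × 0.97071 ≈ 2743 billion.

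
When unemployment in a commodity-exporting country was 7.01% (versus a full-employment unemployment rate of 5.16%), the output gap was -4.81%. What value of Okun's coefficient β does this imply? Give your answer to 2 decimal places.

β ≈ 2.60

Okun's law: output gap = -β × (u - u*).
-4.81 = -β × (7.01 - 5.16) = -β × 1.85, so β = 4.81/1.85 = 2.60.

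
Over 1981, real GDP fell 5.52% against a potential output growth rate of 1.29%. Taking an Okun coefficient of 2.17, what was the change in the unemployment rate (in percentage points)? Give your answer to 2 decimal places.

3.14 percentage points

Growth-rate Okun's law: g_Y = g_Y* - β × Δu, so Δu = (g_Y* - g_Y)/β.
Δu = (1.29 + 5.52)/2.17 = 6.81/2.17 = 3.14 percentage points.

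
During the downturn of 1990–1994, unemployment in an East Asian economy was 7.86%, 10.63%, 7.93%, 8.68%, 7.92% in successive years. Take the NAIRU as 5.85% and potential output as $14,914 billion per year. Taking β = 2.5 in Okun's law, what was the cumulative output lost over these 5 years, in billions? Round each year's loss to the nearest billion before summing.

Year 1990: gap = -2.5 × (7.86 - 5.85) = -5.025%, loss ≈ 14914 × 5.025/100 ≈ 749.
Year 1991: gap = -2.5 × (10.63 - 5.85) = -11.95%, loss ≈ 14914 × 11.95/100 ≈ 1782.
Year 1992: gap = -2.5 × (7.93 - 5.85) = -5.2%, loss ≈ 14914 × 5.2/100 ≈ 776.
Year 1993: gap = -2.5 × (8.68 - 5.85) = -7.075%, loss ≈ 14914 × 7.075/100 ≈ 1055.
Year 1994: gap = -2.5 × (7.92 - 5.85) = -5.175%, loss ≈ 14914 × 5.175/100 ≈ 772.
Total lost output = 749 + 1782 + 776 + 1055 + 772 = 5134 billion.

$5,134 billion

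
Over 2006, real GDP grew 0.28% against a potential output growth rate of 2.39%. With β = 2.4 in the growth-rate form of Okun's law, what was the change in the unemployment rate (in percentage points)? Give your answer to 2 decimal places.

Growth-rate Okun's law: g_Y = g_Y* - β × Δu, so Δu = (g_Y* - g_Y)/β.
Δu = (2.39 - 0.28)/2.4 = 2.11/2.4 = 0.88 percentage points.

0.88 percentage points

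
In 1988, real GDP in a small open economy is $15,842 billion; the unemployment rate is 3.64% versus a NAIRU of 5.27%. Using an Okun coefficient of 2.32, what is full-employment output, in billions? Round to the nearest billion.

$15,265 billion

Unemployment gap = 3.64 - 5.27 = -1.63 points, so output gap = -2.32 × (-1.63) = 3.7816%.
Since Y = Y* × (1 + gap/100), Y* = 15842/1.037816 ≈ 15265 billion.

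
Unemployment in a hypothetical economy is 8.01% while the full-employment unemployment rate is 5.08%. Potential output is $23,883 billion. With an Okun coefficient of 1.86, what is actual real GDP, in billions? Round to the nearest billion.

$22,581 billion

Unemployment gap = 8.01 - 5.08 = 2.93 points, so the output gap is -1.86 × 2.93 = -5.4498%.
Actual GDP = 23883 × (1 - 5.4498/100) = 23883 × 0.945502 ≈ 22581 billion.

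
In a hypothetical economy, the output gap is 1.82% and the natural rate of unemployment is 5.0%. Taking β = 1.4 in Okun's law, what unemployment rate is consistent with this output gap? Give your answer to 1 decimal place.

From Okun's law, u - u* = -(output gap)/β = -(1.82)/1.4 = -1.3 points.
So u = 5 - 1.3 = 3.7%.

3.7%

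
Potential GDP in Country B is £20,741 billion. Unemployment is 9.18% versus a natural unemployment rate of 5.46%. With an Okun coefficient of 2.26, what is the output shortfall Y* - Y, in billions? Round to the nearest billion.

Output gap = -2.26 × (9.18 - 5.46) = -2.26 × 3.72 = -8.4072%.
Actual GDP ≈ 20741 × 0.915928 ≈ 18997 billion, so the shortfall is 20741 - 18997 = 1744 billion.

£1,744 billion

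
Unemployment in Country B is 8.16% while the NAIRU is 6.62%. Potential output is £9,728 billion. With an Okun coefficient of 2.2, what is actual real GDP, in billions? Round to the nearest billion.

£9,398 billion

Unemployment gap = 8.16 - 6.62 = 1.54 points, so the output gap is -2.2 × 1.54 = -3.388%.
Actual GDP = 9728 × (1 - 3.388/100) = 9728 × 0.96612 ≈ 9398 billion.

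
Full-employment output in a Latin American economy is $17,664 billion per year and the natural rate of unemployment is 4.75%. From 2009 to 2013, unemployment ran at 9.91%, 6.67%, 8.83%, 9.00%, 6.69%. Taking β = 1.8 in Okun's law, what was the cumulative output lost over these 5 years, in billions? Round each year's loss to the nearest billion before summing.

$5,516 billion

Year 2009: gap = -1.8 × (9.91 - 4.75) = -9.288%, loss ≈ 17664 × 9.288/100 ≈ 1641.
Year 2010: gap = -1.8 × (6.67 - 4.75) = -3.456%, loss ≈ 17664 × 3.456/100 ≈ 610.
Year 2011: gap = -1.8 × (8.83 - 4.75) = -7.344%, loss ≈ 17664 × 7.344/100 ≈ 1297.
Year 2012: gap = -1.8 × (9 - 4.75) = -7.65%, loss ≈ 17664 × 7.65/100 ≈ 1351.
Year 2013: gap = -1.8 × (6.69 - 4.75) = -3.492%, loss ≈ 17664 × 3.492/100 ≈ 617.
Total lost output = 1641 + 610 + 1297 + 1351 + 617 = 5516 billion.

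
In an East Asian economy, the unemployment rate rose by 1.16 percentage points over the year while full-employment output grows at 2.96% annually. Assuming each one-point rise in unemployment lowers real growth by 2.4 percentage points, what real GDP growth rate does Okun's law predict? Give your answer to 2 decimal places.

0.18%

Growth-rate Okun's law: g_Y = g_Y* - β × Δu.
g_Y = 2.96 - 2.4 × (1.16) = 2.96 - 2.784 = 0.176%, i.e. 0.18% to 2 d.p.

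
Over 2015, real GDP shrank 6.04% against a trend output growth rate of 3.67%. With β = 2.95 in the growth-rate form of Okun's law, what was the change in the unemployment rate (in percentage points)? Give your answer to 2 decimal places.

Growth-rate Okun's law: g_Y = g_Y* - β × Δu, so Δu = (g_Y* - g_Y)/β.
Δu = (3.67 + 6.04)/2.95 = 9.71/2.95 = 3.29 percentage points.

3.29 percentage points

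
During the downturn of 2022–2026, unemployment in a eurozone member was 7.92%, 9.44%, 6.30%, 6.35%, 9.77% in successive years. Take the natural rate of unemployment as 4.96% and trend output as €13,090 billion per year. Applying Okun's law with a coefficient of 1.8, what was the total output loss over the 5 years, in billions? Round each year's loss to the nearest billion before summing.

€3,530 billion

Year 2022: gap = -1.8 × (7.92 - 4.96) = -5.328%, loss ≈ 13090 × 5.328/100 ≈ 697.
Year 2023: gap = -1.8 × (9.44 - 4.96) = -8.064%, loss ≈ 13090 × 8.064/100 ≈ 1056.
Year 2024: gap = -1.8 × (6.3 - 4.96) = -2.412%, loss ≈ 13090 × 2.412/100 ≈ 316.
Year 2025: gap = -1.8 × (6.35 - 4.96) = -2.502%, loss ≈ 13090 × 2.502/100 ≈ 328.
Year 2026: gap = -1.8 × (9.77 - 4.96) = -8.658%, loss ≈ 13090 × 8.658/100 ≈ 1133.
Total lost output = 697 + 1056 + 316 + 328 + 1133 = 3530 billion.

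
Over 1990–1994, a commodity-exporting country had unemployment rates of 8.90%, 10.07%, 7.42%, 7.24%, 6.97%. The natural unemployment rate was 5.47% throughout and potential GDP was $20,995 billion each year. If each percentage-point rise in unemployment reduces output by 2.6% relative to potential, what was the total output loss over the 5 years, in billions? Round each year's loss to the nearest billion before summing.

Year 1990: gap = -2.6 × (8.9 - 5.47) = -8.918%, loss ≈ 20995 × 8.918/100 ≈ 1872.
Year 1991: gap = -2.6 × (10.07 - 5.47) = -11.96%, loss ≈ 20995 × 11.96/100 ≈ 2511.
Year 1992: gap = -2.6 × (7.42 - 5.47) = -5.07%, loss ≈ 20995 × 5.07/100 ≈ 1064.
Year 1993: gap = -2.6 × (7.24 - 5.47) = -4.602%, loss ≈ 20995 × 4.602/100 ≈ 966.
Year 1994: gap = -2.6 × (6.97 - 5.47) = -3.9%, loss ≈ 20995 × 3.9/100 ≈ 819.
Total lost output = 1872 + 2511 + 1064 + 966 + 819 = 7232 billion.

$7,232 billion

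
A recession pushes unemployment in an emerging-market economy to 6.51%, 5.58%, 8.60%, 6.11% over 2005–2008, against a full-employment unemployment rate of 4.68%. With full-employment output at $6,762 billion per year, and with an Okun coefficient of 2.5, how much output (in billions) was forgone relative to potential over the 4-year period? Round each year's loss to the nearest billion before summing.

$1,366 billion

Year 2005: gap = -2.5 × (6.51 - 4.68) = -4.575%, loss ≈ 6762 × 4.575/100 ≈ 309.
Year 2006: gap = -2.5 × (5.58 - 4.68) = -2.25%, loss ≈ 6762 × 2.25/100 ≈ 152.
Year 2007: gap = -2.5 × (8.6 - 4.68) = -9.8%, loss ≈ 6762 × 9.8/100 ≈ 663.
Year 2008: gap = -2.5 × (6.11 - 4.68) = -3.575%, loss ≈ 6762 × 3.575/100 ≈ 242.
Total lost output = 309 + 152 + 663 + 242 = 1366 billion.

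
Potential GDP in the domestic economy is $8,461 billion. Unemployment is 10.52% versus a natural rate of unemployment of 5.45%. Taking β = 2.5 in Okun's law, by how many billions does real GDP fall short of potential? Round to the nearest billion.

$1,072 billion

Output gap = -2.5 × (10.52 - 5.45) = -2.5 × 5.07 = -12.675%.
Actual GDP ≈ 8461 × 0.87325 ≈ 7389 billion, so the shortfall is 8461 - 7389 = 1072 billion.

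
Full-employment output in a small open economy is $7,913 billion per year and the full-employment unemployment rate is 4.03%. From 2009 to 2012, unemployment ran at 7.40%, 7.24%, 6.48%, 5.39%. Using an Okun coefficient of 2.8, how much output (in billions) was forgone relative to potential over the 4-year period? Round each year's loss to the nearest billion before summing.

$2,302 billion

Year 2009: gap = -2.8 × (7.4 - 4.03) = -9.436%, loss ≈ 7913 × 9.436/100 ≈ 747.
Year 2010: gap = -2.8 × (7.24 - 4.03) = -8.988%, loss ≈ 7913 × 8.988/100 ≈ 711.
Year 2011: gap = -2.8 × (6.48 - 4.03) = -6.86%, loss ≈ 7913 × 6.86/100 ≈ 543.
Year 2012: gap = -2.8 × (5.39 - 4.03) = -3.808%, loss ≈ 7913 × 3.808/100 ≈ 301.
Total lost output = 747 + 711 + 543 + 301 = 2302 billion.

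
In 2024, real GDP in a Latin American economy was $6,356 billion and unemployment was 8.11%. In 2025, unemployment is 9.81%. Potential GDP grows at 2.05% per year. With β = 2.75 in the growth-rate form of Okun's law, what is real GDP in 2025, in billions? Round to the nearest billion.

$6,189 billion

Δu = 9.81 - 8.11 = 1.7 points.
Okun's law (growth form): g_Y = g_Y* - β × Δu = 2.05 - 2.75 × (1.70) = 2.05 - 4.675 = -2.625%.
Real GDP in the next year = 6356 × (1 - 2.625/100) = 6356 × 0.97375 ≈ 6189 billion.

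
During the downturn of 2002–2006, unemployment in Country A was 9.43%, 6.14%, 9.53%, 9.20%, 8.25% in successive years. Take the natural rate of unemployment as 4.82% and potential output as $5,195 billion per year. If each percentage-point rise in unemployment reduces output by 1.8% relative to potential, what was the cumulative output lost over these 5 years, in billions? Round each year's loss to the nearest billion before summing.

$1,725 billion

Year 2002: gap = -1.8 × (9.43 - 4.82) = -8.298%, loss ≈ 5195 × 8.298/100 ≈ 431.
Year 2003: gap = -1.8 × (6.14 - 4.82) = -2.376%, loss ≈ 5195 × 2.376/100 ≈ 123.
Year 2004: gap = -1.8 × (9.53 - 4.82) = -8.478%, loss ≈ 5195 × 8.478/100 ≈ 440.
Year 2005: gap = -1.8 × (9.2 - 4.82) = -7.884%, loss ≈ 5195 × 7.884/100 ≈ 410.
Year 2006: gap = -1.8 × (8.25 - 4.82) = -6.174%, loss ≈ 5195 × 6.174/100 ≈ 321.
Total lost output = 431 + 123 + 440 + 410 + 321 = 1725 billion.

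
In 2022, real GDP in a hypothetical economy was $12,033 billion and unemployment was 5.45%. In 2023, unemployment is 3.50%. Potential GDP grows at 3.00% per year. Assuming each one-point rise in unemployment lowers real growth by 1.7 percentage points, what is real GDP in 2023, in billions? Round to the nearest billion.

Δu = 3.5 - 5.45 = -1.95 points.
Okun's law (growth form): g_Y = g_Y* - β × Δu = 3.00 - 1.7 × (-1.95) = 3 + 3.315 = 6.315%.
Real GDP in the next year = 12033 × (1 + 6.315/100) = 12033 × 1.06315 ≈ 12793 billion.

$12,793 billion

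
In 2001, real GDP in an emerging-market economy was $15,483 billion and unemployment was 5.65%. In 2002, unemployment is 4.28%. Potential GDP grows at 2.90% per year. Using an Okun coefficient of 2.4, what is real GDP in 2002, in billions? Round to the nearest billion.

$16,441 billion

Δu = 4.28 - 5.65 = -1.37 points.
Okun's law (growth form): g_Y = g_Y* - β × Δu = 2.90 - 2.4 × (-1.37) = 2.9 + 3.288 = 6.188%.
Real GDP in the next year = 15483 × (1 + 6.188/100) = 15483 × 1.06188 ≈ 16441 billion.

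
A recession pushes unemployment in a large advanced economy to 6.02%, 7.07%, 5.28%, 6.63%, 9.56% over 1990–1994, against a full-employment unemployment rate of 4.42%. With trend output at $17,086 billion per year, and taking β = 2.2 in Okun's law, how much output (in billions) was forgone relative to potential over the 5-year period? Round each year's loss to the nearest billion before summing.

Year 1990: gap = -2.2 × (6.02 - 4.42) = -3.52%, loss ≈ 17086 × 3.52/100 ≈ 601.
Year 1991: gap = -2.2 × (7.07 - 4.42) = -5.83%, loss ≈ 17086 × 5.83/100 ≈ 996.
Year 1992: gap = -2.2 × (5.28 - 4.42) = -1.892%, loss ≈ 17086 × 1.892/100 ≈ 323.
Year 1993: gap = -2.2 × (6.63 - 4.42) = -4.862%, loss ≈ 17086 × 4.862/100 ≈ 831.
Year 1994: gap = -2.2 × (9.56 - 4.42) = -11.308%, loss ≈ 17086 × 11.308/100 ≈ 1932.
Total lost output = 601 + 996 + 323 + 831 + 1932 = 4683 billion.

$4,683 billion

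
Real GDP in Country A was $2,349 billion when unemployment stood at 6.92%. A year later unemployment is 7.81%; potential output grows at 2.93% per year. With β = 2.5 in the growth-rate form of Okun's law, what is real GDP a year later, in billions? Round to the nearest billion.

Δu = 7.81 - 6.92 = 0.89 points.
Okun's law (growth form): g_Y = g_Y* - β × Δu = 2.93 - 2.5 × (0.89) = 2.93 - 2.225 = 0.705%.
Real GDP in the next year = 2349 × (1 + 0.705/100) = 2349 × 1.00705 ≈ 2366 billion.

$2,366 billion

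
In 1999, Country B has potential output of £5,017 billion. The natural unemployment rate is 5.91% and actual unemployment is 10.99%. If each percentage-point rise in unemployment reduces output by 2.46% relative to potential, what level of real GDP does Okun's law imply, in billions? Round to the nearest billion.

Unemployment gap = 10.99 - 5.91 = 5.08 points, so the output gap is -2.46 × 5.08 = -12.4968%.
Actual GDP = 5017 × (1 - 12.4968/100) = 5017 × 0.875032 ≈ 4390 billion.

£4,390 billion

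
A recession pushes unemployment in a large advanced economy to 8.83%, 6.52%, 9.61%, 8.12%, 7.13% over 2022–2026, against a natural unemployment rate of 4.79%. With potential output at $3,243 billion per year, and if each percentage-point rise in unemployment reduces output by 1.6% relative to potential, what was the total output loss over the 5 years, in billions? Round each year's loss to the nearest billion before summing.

Year 2022: gap = -1.6 × (8.83 - 4.79) = -6.464%, loss ≈ 3243 × 6.464/100 ≈ 210.
Year 2023: gap = -1.6 × (6.52 - 4.79) = -2.768%, loss ≈ 3243 × 2.768/100 ≈ 90.
Year 2024: gap = -1.6 × (9.61 - 4.79) = -7.712%, loss ≈ 3243 × 7.712/100 ≈ 250.
Year 2025: gap = -1.6 × (8.12 - 4.79) = -5.328%, loss ≈ 3243 × 5.328/100 ≈ 173.
Year 2026: gap = -1.6 × (7.13 - 4.79) = -3.744%, loss ≈ 3243 × 3.744/100 ≈ 121.
Total lost output = 210 + 90 + 250 + 173 + 121 = 844 billion.

$844 billion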